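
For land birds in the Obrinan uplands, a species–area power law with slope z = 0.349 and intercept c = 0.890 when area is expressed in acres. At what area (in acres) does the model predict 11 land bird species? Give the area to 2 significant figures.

1300 acres

11 = 0.89 × A^0.349  ⇒  A^0.349 = 11/0.89 = 12.36
ln A = ln(12.36) / 0.349 = 2.5144 / 0.349 = 7.2047
A = e^7.2047 ≈ 1346 acres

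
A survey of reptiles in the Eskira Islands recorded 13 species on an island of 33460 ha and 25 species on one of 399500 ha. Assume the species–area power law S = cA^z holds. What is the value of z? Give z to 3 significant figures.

0.264

Taking logs: ln S = ln c + z ln A, so z = (ln S₂ − ln S₁)/(ln A₂ − ln A₁).
z = ln(25/13) / ln(399500/33460) = ln(1.923) / ln(11.94) = 0.6539 / 2.4799 = 0.2637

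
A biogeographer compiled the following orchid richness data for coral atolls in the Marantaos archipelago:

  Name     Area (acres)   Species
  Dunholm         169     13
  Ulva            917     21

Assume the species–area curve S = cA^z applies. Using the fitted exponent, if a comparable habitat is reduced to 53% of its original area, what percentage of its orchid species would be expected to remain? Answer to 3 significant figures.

83.5%

z = ln(21/13) / ln(917/169) = 0.4796 / 1.6912 = 0.2836
S_new/S_old = (A_new/A_old)^z = 0.53^0.2836 = exp(0.2836 × -0.6349) = 0.8352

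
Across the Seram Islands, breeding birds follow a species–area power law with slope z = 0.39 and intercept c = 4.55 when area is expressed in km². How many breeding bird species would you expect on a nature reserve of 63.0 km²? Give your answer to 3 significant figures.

22.9

S = 4.55 × 63^0.39 = 4.55 × 5.032 ≈ 22.9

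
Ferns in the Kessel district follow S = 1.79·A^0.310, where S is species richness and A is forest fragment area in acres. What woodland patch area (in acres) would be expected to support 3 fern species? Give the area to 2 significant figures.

5.3 acres

3 = 1.79 × A^0.31  ⇒  A^0.31 = 3/1.79 = 1.676
ln A = ln(1.676) / 0.31 = 0.5164 / 0.31 = 1.6658
A = e^1.6658 ≈ 5.29 acres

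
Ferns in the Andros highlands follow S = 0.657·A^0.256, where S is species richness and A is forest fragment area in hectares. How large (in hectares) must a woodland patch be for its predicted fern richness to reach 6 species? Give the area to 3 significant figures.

6 = 0.657 × A^0.256  ⇒  A^0.256 = 6/0.657 = 9.132
ln A = ln(9.132) / 0.256 = 2.2118 / 0.256 = 8.6400
A = e^8.6400 ≈ 5653 hectares

5650 hectares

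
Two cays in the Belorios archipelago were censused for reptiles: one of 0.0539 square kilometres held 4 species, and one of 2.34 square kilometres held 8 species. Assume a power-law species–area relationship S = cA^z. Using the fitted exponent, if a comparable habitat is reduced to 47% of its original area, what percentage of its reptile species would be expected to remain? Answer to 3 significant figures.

z = ln(8/4) / ln(2.34/0.0539) = 0.6931 / 3.7708 = 0.1838
S_new/S_old = (A_new/A_old)^z = 0.47^0.1838 = exp(0.1838 × -0.7550) = 0.8704

87.0%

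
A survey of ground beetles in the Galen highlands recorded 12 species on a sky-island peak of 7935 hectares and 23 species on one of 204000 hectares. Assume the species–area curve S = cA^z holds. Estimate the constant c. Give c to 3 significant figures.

z = ln(S₂/S₁) / ln(A₂/A₁) = ln(23/12) / ln(204000/7935) = 0.6506 / 3.2468 = 0.2004
c = S₁ / A₁^z = 12 / 7935^0.2004 = 12 / 6.045 = 1.985

1.99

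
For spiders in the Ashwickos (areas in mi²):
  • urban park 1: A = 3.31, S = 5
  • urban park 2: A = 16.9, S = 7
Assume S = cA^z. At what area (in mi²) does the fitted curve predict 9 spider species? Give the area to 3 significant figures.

57.1 mi²

z = ln(7/5) / ln(16.9/3.31) = 0.3365 / 1.6304 = 0.2064
c = 5 / 3.31^0.2064 = 5 / 1.28 = 3.906
A = (9/3.906)^(1/0.2064) ⇒ ln A = ln(2.304)/0.2064 = 4.0450
A = e^4.0450 ≈ 57.11 mi²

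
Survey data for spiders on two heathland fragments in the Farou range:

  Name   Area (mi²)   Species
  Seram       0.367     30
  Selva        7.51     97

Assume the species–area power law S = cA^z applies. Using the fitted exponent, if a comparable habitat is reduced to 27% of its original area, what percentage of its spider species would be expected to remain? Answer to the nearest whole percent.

z = ln(97/30) / ln(7.51/0.367) = 1.1735 / 3.0186 = 0.3888
S_new/S_old = (A_new/A_old)^z = 0.27^0.3888 = exp(0.3888 × -1.3093) = 0.6011

60%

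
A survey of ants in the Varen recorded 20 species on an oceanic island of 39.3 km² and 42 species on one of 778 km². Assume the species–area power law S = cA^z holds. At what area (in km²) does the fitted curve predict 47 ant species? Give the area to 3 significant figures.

z = ln(42/20) / ln(778/39.3) = 0.7419 / 2.9855 = 0.2485
c = 20 / 39.3^0.2485 = 20 / 2.49 = 8.032
A = (47/8.032)^(1/0.2485) ⇒ ln A = ln(5.852)/0.2485 = 7.1093
A = e^7.1093 ≈ 1223 km²

1220 km²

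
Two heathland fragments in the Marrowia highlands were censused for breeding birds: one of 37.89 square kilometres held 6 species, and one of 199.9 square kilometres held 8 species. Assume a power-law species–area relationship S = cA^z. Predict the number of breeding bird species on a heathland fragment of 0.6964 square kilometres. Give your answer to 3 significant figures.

z = ln(8/6) / ln(199.9/37.89) = 0.2877 / 1.6631 = 0.1730
c = 6 / 37.89^0.1730 = 6 / 1.875 = 3.2
S₃ = 3.2 × 0.6964^0.1730 = 3.2 × 0.9393 ≈ 3.006

3.01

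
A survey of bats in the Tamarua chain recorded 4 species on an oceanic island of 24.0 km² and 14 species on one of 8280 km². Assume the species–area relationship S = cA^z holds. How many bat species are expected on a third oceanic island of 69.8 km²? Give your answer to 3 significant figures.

z = ln(14/4) / ln(8280/24) = 1.2528 / 5.8435 = 0.2144
c = 4 / 24^0.2144 = 4 / 1.976 = 2.024
S₃ = 2.024 × 69.8^0.2144 = 2.024 × 2.485 ≈ 5.029

5.03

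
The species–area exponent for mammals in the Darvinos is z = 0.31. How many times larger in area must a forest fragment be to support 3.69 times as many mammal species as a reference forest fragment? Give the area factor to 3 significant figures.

(A₂/A₁)^0.31 = 3.69, so A₂/A₁ = 3.69^(1/0.31) = 3.69^3.226
ln(A₂/A₁) = ln 3.69 / 0.31 = 1.3056 / 0.31 = 4.2117
A₂/A₁ = e^4.2117 ≈ 67.47

67.5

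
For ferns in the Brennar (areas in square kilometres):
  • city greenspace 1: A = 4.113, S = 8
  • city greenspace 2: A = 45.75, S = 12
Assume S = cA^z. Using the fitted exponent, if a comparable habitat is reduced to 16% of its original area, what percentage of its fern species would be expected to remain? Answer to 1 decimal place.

73.5%

z = ln(12/8) / ln(45.75/4.113) = 0.4055 / 2.4090 = 0.1683
S_new/S_old = (A_new/A_old)^z = 0.16^0.1683 = exp(0.1683 × -1.8326) = 0.7346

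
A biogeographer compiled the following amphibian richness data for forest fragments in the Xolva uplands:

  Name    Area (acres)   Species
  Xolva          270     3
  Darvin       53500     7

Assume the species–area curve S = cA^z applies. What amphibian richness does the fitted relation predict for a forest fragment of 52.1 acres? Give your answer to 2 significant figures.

2.3

z = ln(7/3) / ln(53500/270) = 0.8473 / 5.2890 = 0.1602
c = 3 / 270^0.1602 = 3 / 2.452 = 1.224
S₃ = 1.224 × 52.1^0.1602 = 1.224 × 1.884 ≈ 2.305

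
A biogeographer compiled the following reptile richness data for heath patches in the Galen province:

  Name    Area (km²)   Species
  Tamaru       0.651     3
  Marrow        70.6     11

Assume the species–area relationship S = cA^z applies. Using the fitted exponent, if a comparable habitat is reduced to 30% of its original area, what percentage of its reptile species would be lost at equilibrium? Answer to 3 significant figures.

28.4%

z = ln(11/3) / ln(70.6/0.651) = 1.2993 / 4.6863 = 0.2773
S_new/S_old = (A_new/A_old)^z = 0.3^0.2773 = exp(0.2773 × -1.2040) = 0.7162
Fraction lost = 1 − 0.7162 = 0.2838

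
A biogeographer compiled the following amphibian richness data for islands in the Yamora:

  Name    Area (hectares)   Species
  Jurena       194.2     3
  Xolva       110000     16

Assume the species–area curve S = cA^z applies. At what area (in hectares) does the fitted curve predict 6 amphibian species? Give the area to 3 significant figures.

2680 hectares

z = ln(16/3) / ln(110000/194.2) = 1.6740 / 6.3393 = 0.2641
c = 3 / 194.2^0.2641 = 3 / 4.02 = 0.7462
A = (6/0.7462)^(1/0.2641) ⇒ ln A = ln(8.04)/0.2641 = 7.8938
A = e^7.8938 ≈ 2681 hectares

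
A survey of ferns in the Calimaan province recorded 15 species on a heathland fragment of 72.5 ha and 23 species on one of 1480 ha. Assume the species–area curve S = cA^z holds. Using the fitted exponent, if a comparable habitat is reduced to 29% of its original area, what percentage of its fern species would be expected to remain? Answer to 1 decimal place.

z = ln(23/15) / ln(1480/72.5) = 0.4274 / 3.0162 = 0.1417
S_new/S_old = (A_new/A_old)^z = 0.29^0.1417 = exp(0.1417 × -1.2379) = 0.8391

83.9%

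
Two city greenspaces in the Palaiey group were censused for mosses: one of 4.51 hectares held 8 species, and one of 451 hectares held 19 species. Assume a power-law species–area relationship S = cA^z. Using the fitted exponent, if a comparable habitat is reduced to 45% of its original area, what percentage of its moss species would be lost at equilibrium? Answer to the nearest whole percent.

14%

z = ln(19/8) / ln(451/4.51) = 0.8650 / 4.6052 = 0.1878
S_new/S_old = (A_new/A_old)^z = 0.45^0.1878 = exp(0.1878 × -0.7985) = 0.8607
Fraction lost = 1 − 0.8607 = 0.1393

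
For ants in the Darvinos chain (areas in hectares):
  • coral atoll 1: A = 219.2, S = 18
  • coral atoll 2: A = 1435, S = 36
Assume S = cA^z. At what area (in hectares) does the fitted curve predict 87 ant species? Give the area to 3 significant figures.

15700 hectares

z = ln(36/18) / ln(1435/219.2) = 0.6931 / 1.8789 = 0.3689
c = 18 / 219.2^0.3689 = 18 / 7.304 = 2.464
A = (87/2.464)^(1/0.3689) ⇒ ln A = ln(35.3)/0.3689 = 9.6608
A = e^9.6608 ≈ 15691 hectares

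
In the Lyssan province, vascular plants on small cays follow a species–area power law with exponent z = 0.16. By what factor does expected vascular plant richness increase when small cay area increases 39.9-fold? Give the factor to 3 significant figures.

S₂/S₁ = (A₂/A₁)^z = 39.9^0.16
ln(S₂/S₁) = 0.16 × ln 39.9 = 0.16 × 3.6864 = 0.5898
S₂/S₁ = e^0.5898 ≈ 1.804

1.80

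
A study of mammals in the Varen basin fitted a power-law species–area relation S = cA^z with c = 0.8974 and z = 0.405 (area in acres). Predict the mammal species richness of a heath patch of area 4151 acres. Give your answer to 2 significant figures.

26

S = 0.8974 × 4151^0.405 = 0.8974 × 29.2 ≈ 26.2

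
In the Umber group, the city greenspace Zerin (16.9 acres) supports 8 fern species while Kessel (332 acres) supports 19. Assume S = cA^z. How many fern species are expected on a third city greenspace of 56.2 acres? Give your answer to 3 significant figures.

11.3

z = ln(19/8) / ln(332/16.9) = 0.8650 / 2.9778 = 0.2905
c = 8 / 16.9^0.2905 = 8 / 2.273 = 3.519
S₃ = 3.519 × 56.2^0.2905 = 3.519 × 3.223 ≈ 11.34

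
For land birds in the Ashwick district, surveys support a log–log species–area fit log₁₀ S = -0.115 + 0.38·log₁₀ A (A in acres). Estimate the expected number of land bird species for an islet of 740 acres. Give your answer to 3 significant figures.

S = 0.7674 × 740^0.38
ln S = ln 0.7674 + 0.38 × ln 740 = -0.2648 + 0.38 × 6.6067 = 2.2457
S = e^2.2457 ≈ 9.447

9.45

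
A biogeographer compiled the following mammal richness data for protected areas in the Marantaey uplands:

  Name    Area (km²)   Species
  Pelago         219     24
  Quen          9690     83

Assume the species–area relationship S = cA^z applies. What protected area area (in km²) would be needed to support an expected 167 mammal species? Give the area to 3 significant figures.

82000 km²

z = ln(83/24) / ln(9690/219) = 1.2408 / 3.7898 = 0.3274
c = 24 / 219^0.3274 = 24 / 5.838 = 4.111
A = (167/4.111)^(1/0.3274) ⇒ ln A = ln(40.62)/0.3274 = 11.3143
A = e^11.3143 ≈ 81985 km²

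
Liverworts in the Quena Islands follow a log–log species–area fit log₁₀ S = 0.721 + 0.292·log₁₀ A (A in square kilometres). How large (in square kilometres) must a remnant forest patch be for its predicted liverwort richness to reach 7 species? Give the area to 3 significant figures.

7 = 5.26 × A^0.292  ⇒  A^0.292 = 7/5.26 = 1.331
ln A = ln(1.331) / 0.292 = 0.2857 / 0.292 = 0.9786
A = e^0.9786 ≈ 2.661 square kilometres

2.66 square kilometres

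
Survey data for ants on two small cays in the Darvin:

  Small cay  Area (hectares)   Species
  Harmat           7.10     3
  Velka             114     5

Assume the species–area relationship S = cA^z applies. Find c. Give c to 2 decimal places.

z = ln(S₂/S₁) / ln(A₂/A₁) = ln(5/3) / ln(114/7.1) = 0.5108 / 2.7761 = 0.1840
c = S₁ / A₁^z = 3 / 7.1^0.1840 = 3 / 1.434 = 2.092

2.09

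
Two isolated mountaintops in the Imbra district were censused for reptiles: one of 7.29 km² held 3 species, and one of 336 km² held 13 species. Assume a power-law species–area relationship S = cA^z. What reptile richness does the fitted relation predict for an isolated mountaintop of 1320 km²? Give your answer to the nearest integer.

z = ln(13/3) / ln(336/7.29) = 1.4663 / 3.8306 = 0.3828
c = 3 / 7.29^0.3828 = 3 / 2.139 = 1.402
S₃ = 1.402 × 1320^0.3828 = 1.402 × 15.65 ≈ 21.95

22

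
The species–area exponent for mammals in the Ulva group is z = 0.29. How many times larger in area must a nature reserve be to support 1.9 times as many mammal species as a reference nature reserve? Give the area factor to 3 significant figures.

(A₂/A₁)^0.29 = 1.9, so A₂/A₁ = 1.9^(1/0.29) = 1.9^3.448
ln(A₂/A₁) = ln 1.9 / 0.29 = 0.6419 / 0.29 = 2.2133
A₂/A₁ = e^2.2133 ≈ 9.146

9.15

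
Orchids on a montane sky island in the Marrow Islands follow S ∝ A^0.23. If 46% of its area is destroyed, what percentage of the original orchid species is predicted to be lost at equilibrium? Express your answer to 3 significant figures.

13.2%

S_new/S_old = (A_new/A_old)^z = 0.54^0.23
= exp(0.23 × ln 0.54) = exp(0.23 × -0.6162) = exp(-0.1417) ≈ 0.8679
Fraction lost = 1 − 0.8679 = 0.1321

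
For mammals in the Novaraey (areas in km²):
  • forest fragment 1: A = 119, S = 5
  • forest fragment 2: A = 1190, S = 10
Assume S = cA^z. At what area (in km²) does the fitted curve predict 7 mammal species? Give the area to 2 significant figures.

z = ln(10/5) / ln(1190/119) = 0.6931 / 2.3026 = 0.3010
c = 5 / 119^0.3010 = 5 / 4.215 = 1.186
A = (7/1.186)^(1/0.3010) ⇒ ln A = ln(5.901)/0.3010 = 5.8969
A = e^5.8969 ≈ 363.9 km²

360 km²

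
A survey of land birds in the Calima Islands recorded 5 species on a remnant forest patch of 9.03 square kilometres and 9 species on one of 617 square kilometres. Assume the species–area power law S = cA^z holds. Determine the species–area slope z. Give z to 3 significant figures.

Taking logs: ln S = ln c + z ln A, so z = (ln S₂ − ln S₁)/(ln A₂ − ln A₁).
z = ln(9/5) / ln(617/9.03) = ln(1.8) / ln(68.33) = 0.5878 / 4.2243 = 0.1391

0.139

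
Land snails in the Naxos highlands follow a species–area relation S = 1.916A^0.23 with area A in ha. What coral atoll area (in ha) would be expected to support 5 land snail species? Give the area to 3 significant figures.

64.7 ha

5 = 1.916 × A^0.23  ⇒  A^0.23 = 5/1.916 = 2.61
ln A = ln(2.61) / 0.23 = 0.9592 / 0.23 = 4.1704
A = e^4.1704 ≈ 64.74 ha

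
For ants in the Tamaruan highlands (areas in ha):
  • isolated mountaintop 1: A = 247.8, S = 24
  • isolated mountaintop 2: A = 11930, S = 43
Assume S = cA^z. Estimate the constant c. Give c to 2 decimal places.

z = ln(S₂/S₁) / ln(A₂/A₁) = ln(43/24) / ln(11930/247.8) = 0.5831 / 3.8742 = 0.1505
c = S₁ / A₁^z = 24 / 247.8^0.1505 = 24 / 2.293 = 10.47

10.47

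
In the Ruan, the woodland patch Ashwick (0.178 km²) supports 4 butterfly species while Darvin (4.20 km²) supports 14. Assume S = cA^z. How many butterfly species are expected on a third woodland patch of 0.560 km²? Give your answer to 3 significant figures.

z = ln(14/4) / ln(4.2/0.178) = 1.2528 / 3.1611 = 0.3963
c = 4 / 0.178^0.3963 = 4 / 0.5046 = 7.927
S₃ = 7.927 × 0.56^0.3963 = 7.927 × 0.7947 ≈ 6.3

6.30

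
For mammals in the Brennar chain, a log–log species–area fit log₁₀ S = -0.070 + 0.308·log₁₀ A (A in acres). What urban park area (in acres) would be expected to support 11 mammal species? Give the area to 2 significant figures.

4100 acres

11 = 0.8511 × A^0.308  ⇒  A^0.308 = 11/0.8511 = 12.92
ln A = ln(12.92) / 0.308 = 2.5591 / 0.308 = 8.3087
A = e^8.3087 ≈ 4059 acres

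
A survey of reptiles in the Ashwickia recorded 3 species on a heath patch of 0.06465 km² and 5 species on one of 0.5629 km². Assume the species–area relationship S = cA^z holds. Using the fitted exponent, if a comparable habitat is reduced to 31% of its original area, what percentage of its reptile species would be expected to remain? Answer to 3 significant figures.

75.8%

z = ln(5/3) / ln(0.5629/0.06465) = 0.5108 / 2.1641 = 0.2360
S_new/S_old = (A_new/A_old)^z = 0.31^0.2360 = exp(0.2360 × -1.1712) = 0.7585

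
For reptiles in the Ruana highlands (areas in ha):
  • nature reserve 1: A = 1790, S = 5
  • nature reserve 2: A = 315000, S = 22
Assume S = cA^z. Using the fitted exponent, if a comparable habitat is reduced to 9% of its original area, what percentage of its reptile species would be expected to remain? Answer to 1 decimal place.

z = ln(22/5) / ln(315000/1790) = 1.4816 / 5.1704 = 0.2866
S_new/S_old = (A_new/A_old)^z = 0.09^0.2866 = exp(0.2866 × -2.4079) = 0.5016

50.2%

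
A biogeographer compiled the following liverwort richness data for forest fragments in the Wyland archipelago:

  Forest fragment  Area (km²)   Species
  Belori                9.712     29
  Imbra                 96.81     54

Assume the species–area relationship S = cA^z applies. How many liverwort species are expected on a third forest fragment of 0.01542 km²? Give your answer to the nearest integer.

5

z = ln(54/29) / ln(96.81/9.712) = 0.6217 / 2.2994 = 0.2704
c = 29 / 9.712^0.2704 = 29 / 1.849 = 15.68
S₃ = 15.68 × 0.01542^0.2704 = 15.68 × 0.3237 ≈ 5.077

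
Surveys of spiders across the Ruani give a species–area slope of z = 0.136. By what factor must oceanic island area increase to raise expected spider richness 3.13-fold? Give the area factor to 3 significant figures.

(A₂/A₁)^0.136 = 3.13, so A₂/A₁ = 3.13^(1/0.136) = 3.13^7.353
ln(A₂/A₁) = ln 3.13 / 0.136 = 1.1410 / 0.136 = 8.3899
A₂/A₁ = e^8.3899 ≈ 4403

4400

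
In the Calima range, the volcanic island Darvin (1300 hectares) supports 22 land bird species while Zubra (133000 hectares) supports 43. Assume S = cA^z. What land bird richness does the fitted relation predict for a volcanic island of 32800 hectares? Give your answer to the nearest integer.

z = ln(43/22) / ln(133000/1300) = 0.6702 / 4.6280 = 0.1448
c = 22 / 1300^0.1448 = 22 / 2.824 = 7.789
S₃ = 7.789 × 32800^0.1448 = 7.789 × 4.507 ≈ 35.11

35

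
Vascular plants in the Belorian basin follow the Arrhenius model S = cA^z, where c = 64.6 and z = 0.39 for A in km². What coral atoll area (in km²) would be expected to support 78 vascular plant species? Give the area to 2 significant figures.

1.6 km²

78 = 64.6 × A^0.39  ⇒  A^0.39 = 78/64.6 = 1.207
ln A = ln(1.207) / 0.39 = 0.1885 / 0.39 = 0.4833
A = e^0.4833 ≈ 1.621 km²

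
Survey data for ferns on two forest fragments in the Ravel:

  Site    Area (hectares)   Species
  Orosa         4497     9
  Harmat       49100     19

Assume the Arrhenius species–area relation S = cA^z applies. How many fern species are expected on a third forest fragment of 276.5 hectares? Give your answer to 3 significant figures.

z = ln(19/9) / ln(49100/4497) = 0.7472 / 2.3904 = 0.3126
c = 9 / 4497^0.3126 = 9 / 13.86 = 0.6492
S₃ = 0.6492 × 276.5^0.3126 = 0.6492 × 5.797 ≈ 3.764

3.76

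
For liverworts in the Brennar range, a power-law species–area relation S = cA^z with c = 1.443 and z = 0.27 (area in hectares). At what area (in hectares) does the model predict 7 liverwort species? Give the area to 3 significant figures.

7 = 1.443 × A^0.27  ⇒  A^0.27 = 7/1.443 = 4.851
ln A = ln(4.851) / 0.27 = 1.5792 / 0.27 = 5.8488
A = e^5.8488 ≈ 346.8 hectares

347 hectares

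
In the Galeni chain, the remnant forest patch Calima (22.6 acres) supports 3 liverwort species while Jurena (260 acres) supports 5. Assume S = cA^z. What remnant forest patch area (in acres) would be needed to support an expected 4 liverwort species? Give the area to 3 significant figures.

89.4 acres

z = ln(5/3) / ln(260/22.6) = 0.5108 / 2.4427 = 0.2091
c = 3 / 22.6^0.2091 = 3 / 1.919 = 1.563
A = (4/1.563)^(1/0.2091) ⇒ ln A = ln(2.559)/0.2091 = 4.4936
A = e^4.4936 ≈ 89.45 acres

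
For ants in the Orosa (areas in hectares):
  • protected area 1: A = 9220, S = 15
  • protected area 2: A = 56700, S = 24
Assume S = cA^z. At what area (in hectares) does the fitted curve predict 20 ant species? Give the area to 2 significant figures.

z = ln(24/15) / ln(56700/9220) = 0.4700 / 1.8164 = 0.2588
c = 15 / 9220^0.2588 = 15 / 10.61 = 1.413
A = (20/1.413)^(1/0.2588) ⇒ ln A = ln(14.15)/0.2588 = 10.2409
A = e^10.2409 ≈ 28027 hectares

28000 hectares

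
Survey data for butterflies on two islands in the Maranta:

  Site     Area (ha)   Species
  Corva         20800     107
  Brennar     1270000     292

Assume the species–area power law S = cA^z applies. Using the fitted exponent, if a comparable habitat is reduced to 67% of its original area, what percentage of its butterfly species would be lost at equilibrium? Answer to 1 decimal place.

z = ln(292/107) / ln(1270000/20800) = 1.0039 / 4.1118 = 0.2442
S_new/S_old = (A_new/A_old)^z = 0.67^0.2442 = exp(0.2442 × -0.4005) = 0.9068
Fraction lost = 1 − 0.9068 = 0.09315

9.3%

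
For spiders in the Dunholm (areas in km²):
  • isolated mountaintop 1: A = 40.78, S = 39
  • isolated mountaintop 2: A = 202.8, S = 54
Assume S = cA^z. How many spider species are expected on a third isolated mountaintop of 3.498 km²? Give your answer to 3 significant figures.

23.7

z = ln(54/39) / ln(202.8/40.78) = 0.3254 / 1.6040 = 0.2029
c = 39 / 40.78^0.2029 = 39 / 2.122 = 18.38
S₃ = 18.38 × 3.498^0.2029 = 18.38 × 1.289 ≈ 23.7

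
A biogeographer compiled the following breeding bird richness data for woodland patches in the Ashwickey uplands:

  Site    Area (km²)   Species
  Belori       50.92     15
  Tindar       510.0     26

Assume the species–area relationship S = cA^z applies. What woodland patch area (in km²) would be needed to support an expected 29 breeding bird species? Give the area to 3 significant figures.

z = ln(26/15) / ln(510/50.92) = 0.5500 / 2.3042 = 0.2387
c = 15 / 50.92^0.2387 = 15 / 2.555 = 5.87
A = (29/5.87)^(1/0.2387) ⇒ ln A = ln(4.941)/0.2387 = 6.6918
A = e^6.6918 ≈ 805.8 km²

806 km²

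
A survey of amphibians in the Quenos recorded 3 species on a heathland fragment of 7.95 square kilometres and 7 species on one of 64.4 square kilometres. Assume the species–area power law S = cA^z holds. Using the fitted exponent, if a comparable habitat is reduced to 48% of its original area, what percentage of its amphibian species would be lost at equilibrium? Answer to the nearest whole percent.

26%

z = ln(7/3) / ln(64.4/7.95) = 0.8473 / 2.0919 = 0.4050
S_new/S_old = (A_new/A_old)^z = 0.48^0.4050 = exp(0.4050 × -0.7340) = 0.7428
Fraction lost = 1 − 0.7428 = 0.2572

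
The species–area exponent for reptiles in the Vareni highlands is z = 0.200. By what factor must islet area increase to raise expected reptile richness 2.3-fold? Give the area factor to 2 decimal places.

64.36

(A₂/A₁)^0.2 = 2.3, so A₂/A₁ = 2.3^(1/0.2) = 2.3^5
ln(A₂/A₁) = ln 2.3 / 0.2 = 0.8329 / 0.2 = 4.1645
A₂/A₁ = e^4.1645 ≈ 64.36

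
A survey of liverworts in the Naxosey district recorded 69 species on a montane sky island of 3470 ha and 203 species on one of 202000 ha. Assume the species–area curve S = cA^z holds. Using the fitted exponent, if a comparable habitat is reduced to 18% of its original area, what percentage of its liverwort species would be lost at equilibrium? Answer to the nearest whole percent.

37%

z = ln(203/69) / ln(202000/3470) = 1.0791 / 4.0641 = 0.2655
S_new/S_old = (A_new/A_old)^z = 0.18^0.2655 = exp(0.2655 × -1.7148) = 0.6343
Fraction lost = 1 − 0.6343 = 0.3657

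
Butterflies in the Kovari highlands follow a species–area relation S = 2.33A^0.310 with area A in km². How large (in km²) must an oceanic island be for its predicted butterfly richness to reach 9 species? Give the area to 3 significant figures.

9 = 2.33 × A^0.31  ⇒  A^0.31 = 9/2.33 = 3.863
ln A = ln(3.863) / 0.31 = 1.3514 / 0.31 = 4.3592
A = e^4.3592 ≈ 78.2 km²

78.2 km²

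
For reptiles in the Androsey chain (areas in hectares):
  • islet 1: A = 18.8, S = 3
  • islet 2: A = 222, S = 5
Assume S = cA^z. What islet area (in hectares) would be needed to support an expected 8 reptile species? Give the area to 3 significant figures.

2150 hectares

z = ln(5/3) / ln(222/18.8) = 0.5108 / 2.4688 = 0.2069
c = 3 / 18.8^0.2069 = 3 / 1.835 = 1.635
A = (8/1.635)^(1/0.2069) ⇒ ln A = ln(4.893)/0.2069 = 7.6742
A = e^7.6742 ≈ 2152 hectares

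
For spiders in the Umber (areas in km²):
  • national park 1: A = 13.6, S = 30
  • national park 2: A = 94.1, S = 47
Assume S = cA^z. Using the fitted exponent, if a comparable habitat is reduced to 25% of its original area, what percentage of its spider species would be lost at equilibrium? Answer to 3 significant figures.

27.5%

z = ln(47/30) / ln(94.1/13.6) = 0.4490 / 1.9343 = 0.2321
S_new/S_old = (A_new/A_old)^z = 0.25^0.2321 = exp(0.2321 × -1.3863) = 0.7249
Fraction lost = 1 − 0.7249 = 0.2751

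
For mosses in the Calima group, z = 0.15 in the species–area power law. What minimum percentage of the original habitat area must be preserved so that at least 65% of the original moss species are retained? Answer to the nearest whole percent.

Need (A_new/A_old)^0.15 = 0.65, so A_new/A_old = 0.65^(1/0.15) = 0.65^6.667
ln(A_new/A_old) = ln 0.65 / 0.15 = -0.4308 / 0.15 = -2.8719
A_new/A_old = e^-2.8719 ≈ 0.05659

6%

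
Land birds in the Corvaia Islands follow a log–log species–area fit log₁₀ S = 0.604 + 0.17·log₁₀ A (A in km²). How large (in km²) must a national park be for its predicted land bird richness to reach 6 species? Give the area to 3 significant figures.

6 = 4.018 × A^0.17  ⇒  A^0.17 = 6/4.018 = 1.493
ln A = ln(1.493) / 0.17 = 0.4010 / 0.17 = 2.3588
A = e^2.3588 ≈ 10.58 km²

10.6 km²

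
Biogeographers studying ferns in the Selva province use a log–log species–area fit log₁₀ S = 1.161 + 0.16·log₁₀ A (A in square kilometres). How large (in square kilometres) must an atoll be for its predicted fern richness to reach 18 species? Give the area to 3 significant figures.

18 = 14.49 × A^0.16  ⇒  A^0.16 = 18/14.49 = 1.242
ln A = ln(1.242) / 0.16 = 0.2171 / 0.16 = 1.3567
A = e^1.3567 ≈ 3.883 square kilometres

3.88 square kilometres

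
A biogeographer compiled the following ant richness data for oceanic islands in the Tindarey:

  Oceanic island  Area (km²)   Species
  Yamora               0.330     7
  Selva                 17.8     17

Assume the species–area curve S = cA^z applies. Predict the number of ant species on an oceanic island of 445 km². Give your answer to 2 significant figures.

35

z = ln(17/7) / ln(17.8/0.33) = 0.8873 / 3.9879 = 0.2225
c = 7 / 0.33^0.2225 = 7 / 0.7814 = 8.958
S₃ = 8.958 × 445^0.2225 = 8.958 × 3.884 ≈ 34.79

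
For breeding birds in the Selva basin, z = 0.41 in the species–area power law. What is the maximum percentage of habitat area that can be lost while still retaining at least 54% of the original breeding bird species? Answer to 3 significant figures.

77.8%

Need (A_new/A_old)^0.41 = 0.54, so A_new/A_old = 0.54^(1/0.41) = 0.54^2.439
ln(A_new/A_old) = ln 0.54 / 0.41 = -0.6162 / 0.41 = -1.5029
A_new/A_old = e^-1.5029 ≈ 0.2225
Fraction that can be lost = 1 − 0.2225 = 0.7775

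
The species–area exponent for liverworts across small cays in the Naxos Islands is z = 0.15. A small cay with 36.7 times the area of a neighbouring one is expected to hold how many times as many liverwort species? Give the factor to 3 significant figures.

S₂/S₁ = (A₂/A₁)^z = 36.7^0.15
ln(S₂/S₁) = 0.15 × ln 36.7 = 0.15 × 3.6028 = 0.5404
S₂/S₁ = e^0.5404 ≈ 1.717

1.72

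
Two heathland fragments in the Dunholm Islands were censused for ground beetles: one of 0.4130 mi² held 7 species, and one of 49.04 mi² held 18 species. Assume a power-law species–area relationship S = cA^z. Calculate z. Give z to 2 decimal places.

Taking logs: ln S = ln c + z ln A, so z = (ln S₂ − ln S₁)/(ln A₂ − ln A₁).
z = ln(18/7) / ln(49.04/0.413) = ln(2.571) / ln(118.7) = 0.9445 / 4.7769 = 0.1977

0.20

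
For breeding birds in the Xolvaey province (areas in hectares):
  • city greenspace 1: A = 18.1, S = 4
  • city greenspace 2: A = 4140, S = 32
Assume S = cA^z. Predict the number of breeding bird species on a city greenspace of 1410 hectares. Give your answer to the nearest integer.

z = ln(32/4) / ln(4140/18.1) = 2.0794 / 5.4325 = 0.3828
c = 4 / 18.1^0.3828 = 4 / 3.03 = 1.32
S₃ = 1.32 × 1410^0.3828 = 1.32 × 16.05 ≈ 21.19

21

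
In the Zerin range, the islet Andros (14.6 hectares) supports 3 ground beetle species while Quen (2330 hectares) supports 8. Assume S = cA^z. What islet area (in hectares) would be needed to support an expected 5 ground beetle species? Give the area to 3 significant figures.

z = ln(8/3) / ln(2330/14.6) = 0.9808 / 5.0726 = 0.1934
c = 3 / 14.6^0.1934 = 3 / 1.679 = 1.786
A = (5/1.786)^(1/0.1934) ⇒ ln A = ln(2.799)/0.1934 = 5.3229
A = e^5.3229 ≈ 205 hectares

205 hectares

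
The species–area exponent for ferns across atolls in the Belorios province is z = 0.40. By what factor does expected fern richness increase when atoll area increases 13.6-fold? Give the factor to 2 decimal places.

2.84

S₂/S₁ = (A₂/A₁)^z = 13.6^0.4
ln(S₂/S₁) = 0.4 × ln 13.6 = 0.4 × 2.6101 = 1.0440
S₂/S₁ = e^1.0440 ≈ 2.841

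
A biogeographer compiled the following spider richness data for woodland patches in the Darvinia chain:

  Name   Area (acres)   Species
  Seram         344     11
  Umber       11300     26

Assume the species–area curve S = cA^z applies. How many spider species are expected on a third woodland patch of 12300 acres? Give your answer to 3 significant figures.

z = ln(26/11) / ln(11300/344) = 0.8602 / 3.4919 = 0.2463
c = 11 / 344^0.2463 = 11 / 4.216 = 2.609
S₃ = 2.609 × 12300^0.2463 = 2.609 × 10.17 ≈ 26.55

26.5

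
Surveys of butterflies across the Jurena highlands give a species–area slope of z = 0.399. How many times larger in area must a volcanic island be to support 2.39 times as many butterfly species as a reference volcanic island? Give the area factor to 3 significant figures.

8.88

(A₂/A₁)^0.399 = 2.39, so A₂/A₁ = 2.39^(1/0.399) = 2.39^2.506
ln(A₂/A₁) = ln 2.39 / 0.399 = 0.8713 / 0.399 = 2.1837
A₂/A₁ = e^2.1837 ≈ 8.879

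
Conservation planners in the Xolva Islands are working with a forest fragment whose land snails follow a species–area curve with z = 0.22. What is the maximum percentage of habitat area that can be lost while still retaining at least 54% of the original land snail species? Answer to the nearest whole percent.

94%

Need (A_new/A_old)^0.22 = 0.54, so A_new/A_old = 0.54^(1/0.22) = 0.54^4.545
ln(A_new/A_old) = ln 0.54 / 0.22 = -0.6162 / 0.22 = -2.8008
A_new/A_old = e^-2.8008 ≈ 0.06076
Fraction that can be lost = 1 − 0.06076 = 0.9392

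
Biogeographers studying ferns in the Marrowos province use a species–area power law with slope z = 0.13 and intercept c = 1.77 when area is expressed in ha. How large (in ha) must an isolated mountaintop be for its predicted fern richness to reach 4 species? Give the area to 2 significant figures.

530 ha

4 = 1.77 × A^0.13  ⇒  A^0.13 = 4/1.77 = 2.26
ln A = ln(2.26) / 0.13 = 0.8153 / 0.13 = 6.2717
A = e^6.2717 ≈ 529.4 ha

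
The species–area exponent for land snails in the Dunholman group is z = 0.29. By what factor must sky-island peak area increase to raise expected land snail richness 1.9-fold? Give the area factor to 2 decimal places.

9.15

(A₂/A₁)^0.29 = 1.9, so A₂/A₁ = 1.9^(1/0.29) = 1.9^3.448
ln(A₂/A₁) = ln 1.9 / 0.29 = 0.6419 / 0.29 = 2.2133
A₂/A₁ = e^2.2133 ≈ 9.146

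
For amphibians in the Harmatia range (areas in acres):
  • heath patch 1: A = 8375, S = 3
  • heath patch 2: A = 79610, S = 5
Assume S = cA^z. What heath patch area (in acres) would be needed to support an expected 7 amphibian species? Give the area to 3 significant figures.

z = ln(5/3) / ln(79610/8375) = 0.5108 / 2.2519 = 0.2268
c = 3 / 8375^0.2268 = 3 / 7.761 = 0.3866
A = (7/0.3866)^(1/0.2268) ⇒ ln A = ln(18.11)/0.2268 = 12.7682
A = e^12.7682 ≈ 350872 acres

351000 acres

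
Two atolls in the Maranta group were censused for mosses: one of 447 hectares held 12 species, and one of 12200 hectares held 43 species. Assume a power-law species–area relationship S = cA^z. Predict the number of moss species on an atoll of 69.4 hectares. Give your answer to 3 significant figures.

z = ln(43/12) / ln(12200/447) = 1.2763 / 3.3066 = 0.3860
c = 12 / 447^0.3860 = 12 / 10.54 = 1.138
S₃ = 1.138 × 69.4^0.3860 = 1.138 × 5.137 ≈ 5.847

5.85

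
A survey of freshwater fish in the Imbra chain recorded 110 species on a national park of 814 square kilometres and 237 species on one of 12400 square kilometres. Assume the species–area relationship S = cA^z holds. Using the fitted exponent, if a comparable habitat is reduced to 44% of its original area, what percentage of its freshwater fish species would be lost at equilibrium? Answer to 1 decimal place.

20.7%

z = ln(237/110) / ln(12400/814) = 0.7676 / 2.7235 = 0.2818
S_new/S_old = (A_new/A_old)^z = 0.44^0.2818 = exp(0.2818 × -0.8210) = 0.7934
Fraction lost = 1 − 0.7934 = 0.2066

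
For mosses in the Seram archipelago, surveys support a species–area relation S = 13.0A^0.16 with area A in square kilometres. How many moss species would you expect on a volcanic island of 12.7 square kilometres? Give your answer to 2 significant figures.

S = 13 × 12.7^0.16 = 13 × 1.502 ≈ 19.52

20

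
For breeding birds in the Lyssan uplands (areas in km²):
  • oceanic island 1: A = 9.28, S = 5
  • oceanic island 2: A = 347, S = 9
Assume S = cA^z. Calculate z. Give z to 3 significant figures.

0.162

Taking logs: ln S = ln c + z ln A, so z = (ln S₂ − ln S₁)/(ln A₂ − ln A₁).
z = ln(9/5) / ln(347/9.28) = ln(1.8) / ln(37.39) = 0.5878 / 3.6215 = 0.1623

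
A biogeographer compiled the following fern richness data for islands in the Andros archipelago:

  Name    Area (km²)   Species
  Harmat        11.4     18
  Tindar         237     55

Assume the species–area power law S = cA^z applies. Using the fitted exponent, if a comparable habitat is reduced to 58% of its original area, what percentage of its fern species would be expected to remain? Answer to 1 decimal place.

z = ln(55/18) / ln(237/11.4) = 1.1170 / 3.0344 = 0.3681
S_new/S_old = (A_new/A_old)^z = 0.58^0.3681 = exp(0.3681 × -0.5447) = 0.8183

81.8%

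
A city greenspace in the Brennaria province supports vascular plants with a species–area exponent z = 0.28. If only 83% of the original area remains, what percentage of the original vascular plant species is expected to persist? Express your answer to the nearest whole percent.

95%

S_new/S_old = (A_new/A_old)^z = 0.83^0.28
= exp(0.28 × ln 0.83) = exp(0.28 × -0.1863) = exp(-0.0522) ≈ 0.9492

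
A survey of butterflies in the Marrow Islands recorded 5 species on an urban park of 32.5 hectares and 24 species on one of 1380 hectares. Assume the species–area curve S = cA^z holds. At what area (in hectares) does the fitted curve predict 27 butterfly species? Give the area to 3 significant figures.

z = ln(24/5) / ln(1380/32.5) = 1.5686 / 3.7486 = 0.4185
c = 5 / 32.5^0.4185 = 5 / 4.292 = 1.165
A = (27/1.165)^(1/0.4185) ⇒ ln A = ln(23.18)/0.4185 = 7.5113
A = e^7.5113 ≈ 1829 hectares

1830 hectares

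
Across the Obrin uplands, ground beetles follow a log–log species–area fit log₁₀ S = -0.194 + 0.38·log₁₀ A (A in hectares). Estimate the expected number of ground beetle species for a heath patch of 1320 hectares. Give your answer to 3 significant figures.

9.81

S = 0.6397 × 1320^0.38 = 0.6397 × 15.34 ≈ 9.813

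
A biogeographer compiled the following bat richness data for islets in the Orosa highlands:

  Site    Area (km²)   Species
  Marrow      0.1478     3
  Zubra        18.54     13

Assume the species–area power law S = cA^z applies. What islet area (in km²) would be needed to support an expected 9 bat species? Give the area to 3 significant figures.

5.52 km²

z = ln(13/3) / ln(18.54/0.1478) = 1.4663 / 4.8318 = 0.3035
c = 3 / 0.1478^0.3035 = 3 / 0.5598 = 5.359
A = (9/5.359)^(1/0.3035) ⇒ ln A = ln(1.679)/0.3035 = 1.7082
A = e^1.7082 ≈ 5.519 km²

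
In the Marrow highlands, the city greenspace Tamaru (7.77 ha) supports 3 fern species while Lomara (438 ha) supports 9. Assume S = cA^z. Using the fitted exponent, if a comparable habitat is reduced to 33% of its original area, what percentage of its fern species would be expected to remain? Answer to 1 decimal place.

z = ln(9/3) / ln(438/7.77) = 1.0986 / 4.0319 = 0.2725
S_new/S_old = (A_new/A_old)^z = 0.33^0.2725 = exp(0.2725 × -1.1087) = 0.7393

73.9%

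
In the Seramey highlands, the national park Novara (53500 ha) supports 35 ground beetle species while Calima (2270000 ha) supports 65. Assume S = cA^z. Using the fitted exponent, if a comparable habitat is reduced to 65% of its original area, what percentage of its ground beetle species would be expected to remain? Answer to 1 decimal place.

93.1%

z = ln(65/35) / ln(2270000/53500) = 0.6190 / 3.7479 = 0.1652
S_new/S_old = (A_new/A_old)^z = 0.65^0.1652 = exp(0.1652 × -0.4308) = 0.9313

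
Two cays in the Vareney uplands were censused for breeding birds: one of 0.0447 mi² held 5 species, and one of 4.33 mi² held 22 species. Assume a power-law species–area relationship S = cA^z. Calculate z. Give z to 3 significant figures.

Taking logs: ln S = ln c + z ln A, so z = (ln S₂ − ln S₁)/(ln A₂ − ln A₁).
z = ln(22/5) / ln(4.33/0.0447) = ln(4.4) / ln(96.87) = 1.4816 / 4.5733 = 0.3240

0.324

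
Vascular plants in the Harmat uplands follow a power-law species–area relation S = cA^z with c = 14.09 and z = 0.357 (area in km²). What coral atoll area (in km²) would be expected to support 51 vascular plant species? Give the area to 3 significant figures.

51 = 14.09 × A^0.357  ⇒  A^0.357 = 51/14.09 = 3.62
ln A = ln(3.62) / 0.357 = 1.2864 / 0.357 = 3.6033
A = e^3.6033 ≈ 36.72 km²

36.7 km²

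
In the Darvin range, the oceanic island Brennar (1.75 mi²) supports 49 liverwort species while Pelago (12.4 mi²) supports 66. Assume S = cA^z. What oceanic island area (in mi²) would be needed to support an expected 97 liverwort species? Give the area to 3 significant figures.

z = ln(66/49) / ln(12.4/1.75) = 0.2978 / 1.9581 = 0.1521
c = 49 / 1.75^0.1521 = 49 / 1.089 = 45
A = (97/45)^(1/0.1521) ⇒ ln A = ln(2.155)/0.1521 = 5.0492
A = e^5.0492 ≈ 155.9 mi²

156 mi²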